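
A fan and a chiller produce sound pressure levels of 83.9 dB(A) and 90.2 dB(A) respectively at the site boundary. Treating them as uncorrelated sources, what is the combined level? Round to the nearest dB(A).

Incoherent sources combine by intensity addition: L_total = 10·log₁₀(Σ 10^(L_i/10)).
Σ 10^(L/10) = 10^(83.9/10) + 10^(90.2/10) = 1.293e+09.
L_total = 10·log₁₀(1.293e+09) = 91.11 dB(A).

91 dB(A)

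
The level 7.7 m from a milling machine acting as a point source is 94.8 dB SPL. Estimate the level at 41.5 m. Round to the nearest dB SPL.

80 dB SPL

Point-source attenuation: ΔL = 20·log₁₀(r₂/r₁) = 20·log₁₀(41.5/7.7) = 14.631 dB.
L₂ = 94.8 − 20·log₁₀(41.5/7.7) = 94.8 − 14.631 = 80.17 dB SPL.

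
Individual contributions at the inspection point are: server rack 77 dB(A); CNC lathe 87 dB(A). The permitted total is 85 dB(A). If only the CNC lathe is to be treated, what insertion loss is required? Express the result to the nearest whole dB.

The untreated sources together contribute 10^(77/10) = 5.012e+07, i.e. 77.00 dB(A).
The limit corresponds to 10^(85/10) = 3.162e+08; subtracting the fixed part leaves 2.661e+08 for the CNC lathe, i.e. 84.25 dB(A).
So the CNC lathe must be reduced from 87 to 84.25 dB(A): IL = 2.75 dB.

3 dB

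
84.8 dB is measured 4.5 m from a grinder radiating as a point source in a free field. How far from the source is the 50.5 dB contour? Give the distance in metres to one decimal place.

Point-source spreading drops the level by 20·log₁₀(r₂/r₁); inverting, r₂/r₁ = 10^(ΔL/20).
r₂ = 4.5·10^((84.8−50.5)/20) = 4.5·10^(34.3/20) = 233.46 m.

233.5 m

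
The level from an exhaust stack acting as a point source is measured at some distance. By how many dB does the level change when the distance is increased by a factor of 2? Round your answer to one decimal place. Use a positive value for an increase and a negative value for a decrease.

With spherical spreading the level changes by −20·log₁₀(r₂/r₁).
ΔL = −20·log₁₀(2) = -6.02 dB.

-6.0 dB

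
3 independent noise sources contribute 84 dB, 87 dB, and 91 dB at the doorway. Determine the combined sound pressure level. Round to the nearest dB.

93 dB

Incoherent sources combine by intensity addition: L_total = 10·log₁₀(Σ 10^(L_i/10)).
Σ 10^(L/10) = 10^(84/10) + 10^(87/10) + 10^(91/10) = 2.011e+09.
L_total = 10·log₁₀(2.011e+09) = 93.03 dB.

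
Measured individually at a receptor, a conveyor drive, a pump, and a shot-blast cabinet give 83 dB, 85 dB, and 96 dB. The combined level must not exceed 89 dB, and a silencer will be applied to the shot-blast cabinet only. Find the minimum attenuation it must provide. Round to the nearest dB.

Fixed contribution from the other sources: Σ 10^(L/10) = 10^(83/10) + 10^(85/10) = 5.158e+08 (87.12 dB).
The limit corresponds to 10^(89/10) = 7.943e+08; subtracting the fixed part leaves 2.786e+08 for the shot-blast cabinet, i.e. 84.45 dB.
Required insertion loss = 96 − 84.45 = 11.55 dB.

12 dB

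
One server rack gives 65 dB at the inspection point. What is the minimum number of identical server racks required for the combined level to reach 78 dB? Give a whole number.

20

The shortfall is 78 − 65 = 13.0 dB, and N units add 10·log₁₀ N, so need 10·log₁₀ N ≥ 13.0.
N ≥ 10^(13.0/10) = 19.953, so N = 20.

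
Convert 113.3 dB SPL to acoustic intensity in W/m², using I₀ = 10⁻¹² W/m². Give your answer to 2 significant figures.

0.21 W/m²

I/I₀ = 10^(113.3/10) = 2.138e+11, so I = 2.138e+11 × 10⁻¹² W/m².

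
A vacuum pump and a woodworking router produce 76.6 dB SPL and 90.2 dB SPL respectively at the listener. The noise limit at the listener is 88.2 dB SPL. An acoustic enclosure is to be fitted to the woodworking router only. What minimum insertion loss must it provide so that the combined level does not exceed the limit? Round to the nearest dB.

The untreated sources together contribute 10^(76.6/10) = 4.571e+07, i.e. 76.60 dB SPL.
The limit corresponds to 10^(88.2/10) = 6.607e+08; subtracting the fixed part leaves 6.150e+08 for the woodworking router, i.e. 87.89 dB SPL.
So the woodworking router must be reduced from 90.2 to 87.89 dB SPL: IL = 2.31 dB.

2 dB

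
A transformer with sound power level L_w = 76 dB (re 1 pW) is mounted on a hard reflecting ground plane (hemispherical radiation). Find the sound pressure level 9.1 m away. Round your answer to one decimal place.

The power spreads over a hemisphere of area 2π·r², so L_p = L_w − 10·log₁₀(2π·r²).
2π·r² = 520.3 m², 10·log₁₀ of that is 27.163 dB.
L_p = 76 − 27.163 = 48.84 dB.

48.8 dB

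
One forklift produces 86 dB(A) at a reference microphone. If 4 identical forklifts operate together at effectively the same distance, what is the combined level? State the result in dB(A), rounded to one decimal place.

92.0 dB(A)

N identical incoherent sources raise the level by 10·log₁₀ N.
L_total = 86 + 10·log₁₀(4) = 86 + 6.021 = 92.02 dB(A).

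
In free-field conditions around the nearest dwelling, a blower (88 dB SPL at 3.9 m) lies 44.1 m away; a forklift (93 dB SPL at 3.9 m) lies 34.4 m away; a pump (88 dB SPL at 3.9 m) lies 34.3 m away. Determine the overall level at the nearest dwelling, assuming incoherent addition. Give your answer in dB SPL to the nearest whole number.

Apply inverse-square spreading to bring every level to the receiver, then sum 10^(L/10).
blower: 88 − 20·log₁₀(44.1/3.9) = 88 − 21.07 = 66.93 dB SPL.
forklift: 93 − 20·log₁₀(34.4/3.9) = 93 − 18.91 = 74.09 dB SPL.
pump: 88 − 20·log₁₀(34.3/3.9) = 88 − 18.88 = 69.12 dB SPL.
Σ 10^(L/10) = 3.874e+07 → L_total = 10·log₁₀(3.874e+07) = 75.88 dB SPL.

76 dB SPL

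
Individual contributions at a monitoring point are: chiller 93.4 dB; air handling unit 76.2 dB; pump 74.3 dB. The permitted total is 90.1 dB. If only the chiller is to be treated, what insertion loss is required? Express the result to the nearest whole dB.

4 dB

The untreated sources together contribute 10^(76.2/10) + 10^(74.3/10) = 6.860e+07, i.e. 78.36 dB.
To meet 90.1 dB overall, the treated chiller may contribute at most 10^(90.1/10) − 6.860e+07 = 9.547e+08, i.e. 89.80 dB.
So the chiller must be reduced from 93.4 to 89.80 dB: IL = 3.60 dB.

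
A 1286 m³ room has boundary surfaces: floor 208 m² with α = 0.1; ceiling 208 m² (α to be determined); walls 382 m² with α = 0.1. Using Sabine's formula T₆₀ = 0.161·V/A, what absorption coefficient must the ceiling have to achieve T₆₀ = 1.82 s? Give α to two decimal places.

A = 0.161·V/T₆₀ = 0.161·1286/1.82 = 113.76 m² sabins.
Absorption from the other surfaces = 208·0.1 + 382·0.1 = 59.00 m², so the ceiling must supply 54.76 m² over 208 m².
α = 54.76/208 = 0.263.

0.26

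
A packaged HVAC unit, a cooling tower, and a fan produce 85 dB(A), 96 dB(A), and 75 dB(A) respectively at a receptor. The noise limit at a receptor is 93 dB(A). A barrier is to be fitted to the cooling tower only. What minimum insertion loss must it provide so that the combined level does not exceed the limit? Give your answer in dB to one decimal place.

3.8 dB

Fixed contribution from the other sources: Σ 10^(L/10) = 10^(85/10) + 10^(75/10) = 3.479e+08 (85.41 dB(A)).
To meet 93 dB(A) overall, the treated cooling tower may contribute at most 10^(93/10) − 3.479e+08 = 1.647e+09, i.e. 92.17 dB(A).
Required insertion loss = 96 − 92.17 = 3.83 dB.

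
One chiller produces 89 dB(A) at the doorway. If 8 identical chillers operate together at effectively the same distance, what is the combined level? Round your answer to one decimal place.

98.0 dB(A)

L_total = L₁ + 10·log₁₀ N for N identical incoherent sources.
L_total = 89 + 10·log₁₀(8) = 89 + 9.031 = 98.03 dB(A).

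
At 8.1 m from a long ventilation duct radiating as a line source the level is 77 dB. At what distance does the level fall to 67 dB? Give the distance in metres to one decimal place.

For a line source L₁ − L₂ = 10·log₁₀(r₂/r₁), so r₂ = r₁·10^((L₁−L₂)/10).
r₂ = 8.1·10^((77−67)/10) = 8.1·10^(10.0/10) = 81.00 m.

81.0 m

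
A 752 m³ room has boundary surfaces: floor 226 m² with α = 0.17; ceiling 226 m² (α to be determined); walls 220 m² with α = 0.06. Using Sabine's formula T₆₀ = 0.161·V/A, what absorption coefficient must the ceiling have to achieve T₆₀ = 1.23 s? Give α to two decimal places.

0.21

Required total absorption A = 0.161·752/1.23 = 98.43 m².
Absorption from the other surfaces = 226·0.17 + 220·0.06 = 51.62 m², so the ceiling must supply 46.81 m² over 226 m².
α = 46.81/226 = 0.207.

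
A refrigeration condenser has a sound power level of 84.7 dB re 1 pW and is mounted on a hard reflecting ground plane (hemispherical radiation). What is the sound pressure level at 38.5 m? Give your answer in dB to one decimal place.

L_p = L_w − 10·log₁₀(2π·r²) with r = 38.5 m.
2π·r² = 9313 m², 10·log₁₀ of that is 39.691 dB.
L_p = 84.7 − 39.691 = 45.01 dB.

45.0 dB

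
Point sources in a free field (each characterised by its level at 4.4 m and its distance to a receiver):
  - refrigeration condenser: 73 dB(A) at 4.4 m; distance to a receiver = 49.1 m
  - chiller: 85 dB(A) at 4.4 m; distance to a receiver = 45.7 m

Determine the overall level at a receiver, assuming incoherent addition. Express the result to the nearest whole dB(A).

Apply inverse-square spreading to bring every level to the receiver, then sum 10^(L/10).
refrigeration condenser: 73 − 20·log₁₀(49.1/4.4) = 73 − 20.95 = 52.05 dB(A).
chiller: 85 − 20·log₁₀(45.7/4.4) = 85 − 20.33 = 64.67 dB(A).
Σ 10^(L/10) = 3.092e+06 → L_total = 10·log₁₀(3.092e+06) = 64.90 dB(A).

65 dB(A)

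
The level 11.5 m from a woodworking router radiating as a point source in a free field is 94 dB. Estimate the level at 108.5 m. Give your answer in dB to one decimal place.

74.5 dB

For a point source, L₂ = L₁ − 20·log₁₀(r₂/r₁).
L₂ = 94 − 20·log₁₀(108.5/11.5) = 94 − 19.495 = 74.51 dB.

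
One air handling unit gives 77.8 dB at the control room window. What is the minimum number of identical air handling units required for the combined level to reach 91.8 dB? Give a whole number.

26

N identical sources give L₁ + 10·log₁₀ N, so require 10·log₁₀ N ≥ 91.8 − 77.8 = 14.0 dB.
N ≥ 10^(14.0/10) = 25.119, so N = 26.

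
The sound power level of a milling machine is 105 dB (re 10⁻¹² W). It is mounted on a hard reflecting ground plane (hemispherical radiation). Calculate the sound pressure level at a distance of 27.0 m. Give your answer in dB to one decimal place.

68.4 dB

Free-field hemispherical radiation: L_p = L_w − 10·log₁₀(2π·r²), r = 27.0 m.
2π·r² = 4580 m², 10·log₁₀ of that is 36.609 dB.
L_p = 105 − 36.609 = 68.39 dB.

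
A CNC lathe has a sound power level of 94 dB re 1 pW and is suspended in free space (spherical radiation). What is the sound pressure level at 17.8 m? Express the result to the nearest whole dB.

L_p = L_w − 10·log₁₀(4π·r²) with r = 17.8 m.
4π·r² = 3982 m², 10·log₁₀ of that is 36.000 dB.
L_p = 94 − 36.000 = 58.00 dB.

58 dB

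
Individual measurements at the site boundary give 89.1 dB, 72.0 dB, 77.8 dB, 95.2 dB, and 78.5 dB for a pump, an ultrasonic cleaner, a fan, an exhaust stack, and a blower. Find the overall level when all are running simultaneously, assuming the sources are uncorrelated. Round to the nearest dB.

96 dB

Incoherent sources combine by intensity addition: L_total = 10·log₁₀(Σ 10^(L_i/10)).
Σ 10^(L/10) = 10^(89.1/10) + 10^(72.0/10) + 10^(77.8/10) + 10^(95.2/10) + 10^(78.5/10) = 4.271e+09.
L_total = 10·log₁₀(4.271e+09) = 96.31 dB.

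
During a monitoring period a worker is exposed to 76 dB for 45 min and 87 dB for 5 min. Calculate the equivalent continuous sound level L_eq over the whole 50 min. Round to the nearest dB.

Weight each interval's intensity by its duration and average over T = 50 min:
Σ tᵢ·10^(Lᵢ/10) = 45·10^(76/10) + 5·10^(87/10) = 4.297e+09.
L_eq = 10·log₁₀(4.297e+09/50) = 79.34 dB.

79 dB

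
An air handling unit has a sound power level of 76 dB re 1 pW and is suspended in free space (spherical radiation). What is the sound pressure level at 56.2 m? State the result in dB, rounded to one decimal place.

30.0 dB

Free-field spherical radiation: L_p = L_w − 10·log₁₀(4π·r²), r = 56.2 m.
4π·r² = 3.969e+04 m², 10·log₁₀ of that is 45.987 dB.
L_p = 76 − 45.987 = 30.01 dB.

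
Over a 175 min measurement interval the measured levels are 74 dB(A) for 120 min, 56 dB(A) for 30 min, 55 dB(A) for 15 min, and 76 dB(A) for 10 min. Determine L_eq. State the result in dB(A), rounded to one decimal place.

72.9 dB(A)

L_eq = 10·log₁₀[(1/T)·Σ tᵢ·10^(Lᵢ/10)] with T = 175 min.
Σ tᵢ·10^(Lᵢ/10) = 120·10^(74/10) + 30·10^(56/10) + 15·10^(55/10) + 10·10^(76/10) = 3.429e+09.
L_eq = 10·log₁₀(3.429e+09/175) = 72.92 dB(A).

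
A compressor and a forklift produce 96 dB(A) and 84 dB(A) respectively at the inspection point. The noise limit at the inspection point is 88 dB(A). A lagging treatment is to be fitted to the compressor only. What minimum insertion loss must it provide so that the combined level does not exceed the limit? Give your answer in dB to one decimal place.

Everything except the compressor sums to 10^(84/10) = 2.512e+08 in linear terms, 84.00 dB(A).
The limit corresponds to 10^(88/10) = 6.310e+08; subtracting the fixed part leaves 3.798e+08 for the compressor, i.e. 85.80 dB(A).
So the compressor must be reduced from 96 to 85.80 dB(A): IL = 10.20 dB.

10.2 dB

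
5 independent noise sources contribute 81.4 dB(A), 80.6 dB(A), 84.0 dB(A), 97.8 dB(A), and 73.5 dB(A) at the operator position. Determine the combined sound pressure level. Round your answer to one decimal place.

Incoherent sources combine by intensity addition: L_total = 10·log₁₀(Σ 10^(L_i/10)).
Σ 10^(L/10) = 10^(81.4/10) + 10^(80.6/10) + 10^(84.0/10) + 10^(97.8/10) + 10^(73.5/10) = 6.552e+09.
L_total = 10·log₁₀(6.552e+09) = 98.16 dB(A).

98.2 dB(A)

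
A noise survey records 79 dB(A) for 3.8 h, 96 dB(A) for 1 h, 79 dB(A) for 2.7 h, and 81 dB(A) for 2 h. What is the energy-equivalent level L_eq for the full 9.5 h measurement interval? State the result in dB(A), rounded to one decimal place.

87.0 dB(A)

Weight each interval's intensity by its duration and average over T = 9.5 h:
Σ tᵢ·10^(Lᵢ/10) = 3.8·10^(79/10) + 1·10^(96/10) + 2.7·10^(79/10) + 2·10^(81/10) = 4.749e+09.
L_eq = 10·log₁₀(4.749e+09/9.5) = 86.99 dB(A).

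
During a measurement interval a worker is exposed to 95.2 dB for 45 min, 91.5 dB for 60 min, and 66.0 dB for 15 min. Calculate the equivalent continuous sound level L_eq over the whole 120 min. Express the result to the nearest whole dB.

93 dB

The energy average is taken in the linear domain: L_eq = 10·log₁₀[(Σ tᵢ·10^(Lᵢ/10))/T], T = 120 min.
Σ tᵢ·10^(Lᵢ/10) = 45·10^(95.2/10) + 60·10^(91.5/10) + 15·10^(66.0/10) = 2.338e+11.
L_eq = 10·log₁₀(2.338e+11/120) = 92.90 dB.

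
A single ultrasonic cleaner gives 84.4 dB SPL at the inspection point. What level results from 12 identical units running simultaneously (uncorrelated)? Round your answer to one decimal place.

With 12 equal, uncorrelated contributions the intensity is 12× that of one unit, giving a rise of 10·log₁₀ 12.
L_total = 84.4 + 10·log₁₀(12) = 84.4 + 10.792 = 95.19 dB SPL.

95.2 dB SPL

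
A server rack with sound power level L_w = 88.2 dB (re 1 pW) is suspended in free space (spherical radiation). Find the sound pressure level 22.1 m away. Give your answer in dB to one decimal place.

L_p = L_w − 10·log₁₀(4π·r²) with r = 22.1 m.
4π·r² = 6138 m², 10·log₁₀ of that is 37.880 dB.
L_p = 88.2 − 37.880 = 50.32 dB.

50.3 dB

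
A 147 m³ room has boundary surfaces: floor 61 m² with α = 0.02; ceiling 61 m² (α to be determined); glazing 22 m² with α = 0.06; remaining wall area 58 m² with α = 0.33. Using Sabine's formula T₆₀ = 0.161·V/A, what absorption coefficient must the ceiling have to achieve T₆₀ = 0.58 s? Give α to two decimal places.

0.31

A = 0.161·V/T₆₀ = 0.161·147/0.58 = 40.81 m² sabins.
Absorption from the other surfaces = 61·0.02 + 22·0.06 + 58·0.33 = 21.68 m², so the ceiling must supply 19.13 m² over 61 m².
α = 19.13/61 = 0.314.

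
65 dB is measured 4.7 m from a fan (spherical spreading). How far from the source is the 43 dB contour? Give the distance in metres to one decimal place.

59.2 m

Point-source spreading drops the level by 20·log₁₀(r₂/r₁); inverting, r₂/r₁ = 10^(ΔL/20).
r₂ = 4.7·10^((65−43)/20) = 4.7·10^(22.0/20) = 59.17 m.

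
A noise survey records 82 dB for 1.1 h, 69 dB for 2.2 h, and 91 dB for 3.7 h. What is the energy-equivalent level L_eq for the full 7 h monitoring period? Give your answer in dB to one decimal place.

The energy average is taken in the linear domain: L_eq = 10·log₁₀[(Σ tᵢ·10^(Lᵢ/10))/T], T = 7 h.
Σ tᵢ·10^(Lᵢ/10) = 1.1·10^(82/10) + 2.2·10^(69/10) + 3.7·10^(91/10) = 4.850e+09.
L_eq = 10·log₁₀(4.850e+09/7) = 88.41 dB.

88.4 dB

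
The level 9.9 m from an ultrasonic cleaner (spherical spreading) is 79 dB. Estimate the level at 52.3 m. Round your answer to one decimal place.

Spherical spreading from a point source gives a 20·log₁₀(r₂/r₁) drop.
L₂ = 79 − 20·log₁₀(52.3/9.9) = 79 − 14.457 = 64.54 dB.

64.5 dB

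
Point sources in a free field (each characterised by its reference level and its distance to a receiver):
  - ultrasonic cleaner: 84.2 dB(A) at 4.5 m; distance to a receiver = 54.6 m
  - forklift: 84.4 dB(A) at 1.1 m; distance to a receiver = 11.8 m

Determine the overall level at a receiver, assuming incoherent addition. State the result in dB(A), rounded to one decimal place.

Propagate each source to the receiver with L = L_ref − 20·log₁₀(r/r_ref), then add intensities.
ultrasonic cleaner: 84.2 − 20·log₁₀(54.6/4.5) = 84.2 − 21.68 = 62.52 dB(A).
forklift: 84.4 − 20·log₁₀(11.8/1.1) = 84.4 − 20.61 = 63.79 dB(A).
Σ 10^(L/10) = 4.180e+06 → L_total = 10·log₁₀(4.180e+06) = 66.21 dB(A).

66.2 dB(A)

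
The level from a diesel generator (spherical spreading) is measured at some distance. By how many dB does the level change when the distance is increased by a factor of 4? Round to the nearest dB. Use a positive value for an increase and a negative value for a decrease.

-12 dB

A point source loses 6 dB per doubling of distance; generally ΔL = −20·log₁₀(r₂/r₁).
ΔL = −20·log₁₀(4) = -12.04 dB.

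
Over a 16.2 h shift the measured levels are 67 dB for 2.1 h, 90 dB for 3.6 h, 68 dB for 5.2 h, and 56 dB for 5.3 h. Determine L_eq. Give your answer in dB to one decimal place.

83.5 dB

The energy average is taken in the linear domain: L_eq = 10·log₁₀[(Σ tᵢ·10^(Lᵢ/10))/T], T = 16.2 h.
Σ tᵢ·10^(Lᵢ/10) = 2.1·10^(67/10) + 3.6·10^(90/10) + 5.2·10^(68/10) + 5.3·10^(56/10) = 3.645e+09.
L_eq = 10·log₁₀(3.645e+09/16.2) = 83.52 dB.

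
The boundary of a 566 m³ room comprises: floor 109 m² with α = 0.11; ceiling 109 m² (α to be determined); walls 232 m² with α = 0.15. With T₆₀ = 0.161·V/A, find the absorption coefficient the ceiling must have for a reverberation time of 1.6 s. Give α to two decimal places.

0.09

A = 0.161·V/T₆₀ = 0.161·566/1.6 = 56.95 m² sabins.
Absorption from the other surfaces = 109·0.11 + 232·0.15 = 46.79 m², so the ceiling must supply 10.16 m² over 109 m².
α = 10.16/109 = 0.093.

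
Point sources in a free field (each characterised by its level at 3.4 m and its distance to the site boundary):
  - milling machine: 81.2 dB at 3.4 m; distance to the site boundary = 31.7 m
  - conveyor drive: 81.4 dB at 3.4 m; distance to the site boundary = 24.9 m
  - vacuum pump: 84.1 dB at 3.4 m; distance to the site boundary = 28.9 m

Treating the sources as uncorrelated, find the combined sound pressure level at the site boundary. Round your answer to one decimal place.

68.8 dB

First find each source's level at the receiver (point-source: −20·log₁₀(r/r_ref)), then combine on an intensity basis.
milling machine: 81.2 − 20·log₁₀(31.7/3.4) = 81.2 − 19.39 = 61.81 dB.
conveyor drive: 81.4 − 20·log₁₀(24.9/3.4) = 81.4 − 17.29 = 64.11 dB.
vacuum pump: 84.1 − 20·log₁₀(28.9/3.4) = 84.1 − 18.59 = 65.51 dB.
Σ 10^(L/10) = 7.648e+06 → L_total = 10·log₁₀(7.648e+06) = 68.84 dB.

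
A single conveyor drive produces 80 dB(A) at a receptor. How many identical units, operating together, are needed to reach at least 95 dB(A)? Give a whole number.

The shortfall is 95 − 80 = 15.0 dB, and N units add 10·log₁₀ N, so need 10·log₁₀ N ≥ 15.0.
N ≥ 10^(15.0/10) = 31.623, so N = 32.

32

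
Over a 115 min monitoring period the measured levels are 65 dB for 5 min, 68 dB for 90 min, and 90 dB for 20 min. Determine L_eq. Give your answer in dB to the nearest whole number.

Weight each interval's intensity by its duration and average over T = 115 min:
Σ tᵢ·10^(Lᵢ/10) = 5·10^(65/10) + 90·10^(68/10) + 20·10^(90/10) = 2.058e+10.
L_eq = 10·log₁₀(2.058e+10/115) = 82.53 dB.

83 dB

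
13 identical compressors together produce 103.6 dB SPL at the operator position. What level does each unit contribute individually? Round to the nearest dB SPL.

13 equal contributions raise the level by 10·log₁₀ 13 = 11.139 dB, so each unit alone gives 103.6 − 11.139.

92 dB SPL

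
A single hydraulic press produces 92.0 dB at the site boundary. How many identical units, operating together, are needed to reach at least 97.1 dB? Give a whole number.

4

N identical sources give L₁ + 10·log₁₀ N, so require 10·log₁₀ N ≥ 97.1 − 92.0 = 5.1 dB.
N ≥ 10^(5.1/10) = 3.236, so N = 4.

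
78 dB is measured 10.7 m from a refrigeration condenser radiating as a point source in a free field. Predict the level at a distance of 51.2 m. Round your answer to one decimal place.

Spherical spreading from a point source gives a 20·log₁₀(r₂/r₁) drop.
L₂ = 78 − 20·log₁₀(51.2/10.7) = 78 − 13.598 = 64.40 dB.

64.4 dB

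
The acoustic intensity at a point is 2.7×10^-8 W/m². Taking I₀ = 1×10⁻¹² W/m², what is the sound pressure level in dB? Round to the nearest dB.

44 dB

L = 10·log₁₀(I/I₀) = 10·log₁₀(2.7×10^-8/10⁻¹²) = 10·log₁₀(2.7×10^4).
L = 10·(0.4314 + 4) = 44.31 dB.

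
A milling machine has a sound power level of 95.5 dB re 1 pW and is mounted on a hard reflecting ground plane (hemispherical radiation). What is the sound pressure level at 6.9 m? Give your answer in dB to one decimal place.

70.7 dB

Free-field hemispherical radiation: L_p = L_w − 10·log₁₀(2π·r²), r = 6.9 m.
2π·r² = 299.1 m², 10·log₁₀ of that is 24.759 dB.
L_p = 95.5 − 24.759 = 70.74 dB.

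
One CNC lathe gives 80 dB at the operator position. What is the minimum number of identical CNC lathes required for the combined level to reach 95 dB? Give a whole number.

The shortfall is 95 − 80 = 15.0 dB, and N units add 10·log₁₀ N, so need 10·log₁₀ N ≥ 15.0.
N ≥ 10^(15.0/10) = 31.623, so N = 32.

32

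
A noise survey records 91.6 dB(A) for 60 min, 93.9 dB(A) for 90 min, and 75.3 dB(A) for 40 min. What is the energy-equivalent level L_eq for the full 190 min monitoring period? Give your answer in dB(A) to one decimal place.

Weight each interval's intensity by its duration and average over T = 190 min:
Σ tᵢ·10^(Lᵢ/10) = 60·10^(91.6/10) + 90·10^(93.9/10) + 40·10^(75.3/10) = 3.090e+11.
L_eq = 10·log₁₀(3.090e+11/190) = 92.11 dB(A).

92.1 dB(A)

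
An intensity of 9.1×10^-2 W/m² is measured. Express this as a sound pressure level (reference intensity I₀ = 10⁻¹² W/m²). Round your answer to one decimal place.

I/I₀ = 9.1×10^-2/10⁻¹² = 9.1×10^10, and L = 10·log₁₀(I/I₀).
L = 10·(0.9590 + 10) = 109.59 dB.

109.6 dB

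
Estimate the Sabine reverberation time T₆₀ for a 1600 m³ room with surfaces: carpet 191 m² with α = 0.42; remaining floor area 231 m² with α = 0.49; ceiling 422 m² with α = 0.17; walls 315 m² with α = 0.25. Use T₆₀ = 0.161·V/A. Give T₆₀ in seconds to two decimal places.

0.75 s

Summing Sᵢαᵢ: 191·0.42 + 231·0.49 + 422·0.17 + 315·0.25 = 343.90 m².
T₆₀ = 0.161·V/A = 0.161·1600/343.90 = 0.749 s.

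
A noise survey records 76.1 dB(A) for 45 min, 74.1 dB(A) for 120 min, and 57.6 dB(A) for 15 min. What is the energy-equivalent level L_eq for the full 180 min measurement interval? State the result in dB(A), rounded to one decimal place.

The energy average is taken in the linear domain: L_eq = 10·log₁₀[(Σ tᵢ·10^(Lᵢ/10))/T], T = 180 min.
Σ tᵢ·10^(Lᵢ/10) = 45·10^(76.1/10) + 120·10^(74.1/10) + 15·10^(57.6/10) = 4.926e+09.
L_eq = 10·log₁₀(4.926e+09/180) = 74.37 dB(A).

74.4 dB(A)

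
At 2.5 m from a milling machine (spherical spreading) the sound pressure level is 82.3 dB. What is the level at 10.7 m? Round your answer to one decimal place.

69.7 dB

Point-source attenuation: ΔL = 20·log₁₀(r₂/r₁) = 20·log₁₀(10.7/2.5) = 12.629 dB.
L₂ = 82.3 − 20·log₁₀(10.7/2.5) = 82.3 − 12.629 = 69.67 dB.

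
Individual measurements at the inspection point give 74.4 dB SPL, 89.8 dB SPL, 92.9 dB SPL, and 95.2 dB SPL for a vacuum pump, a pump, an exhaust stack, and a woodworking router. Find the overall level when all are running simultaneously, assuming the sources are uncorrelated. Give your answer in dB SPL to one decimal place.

98.0 dB SPL

For uncorrelated sources the intensities add, so convert each level to linear form, sum, and take 10·log₁₀ of the total.
Σ 10^(L/10) = 10^(74.4/10) + 10^(89.8/10) + 10^(92.9/10) + 10^(95.2/10) = 6.244e+09.
L_total = 10·log₁₀(6.244e+09) = 97.95 dB SPL.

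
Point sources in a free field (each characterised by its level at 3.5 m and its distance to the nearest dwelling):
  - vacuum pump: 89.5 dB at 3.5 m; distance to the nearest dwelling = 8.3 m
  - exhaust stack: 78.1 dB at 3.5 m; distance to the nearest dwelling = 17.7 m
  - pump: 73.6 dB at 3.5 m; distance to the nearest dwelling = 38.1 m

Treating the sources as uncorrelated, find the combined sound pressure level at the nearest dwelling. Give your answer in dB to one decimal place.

Propagate each source to the receiver with L = L_ref − 20·log₁₀(r/r_ref), then add intensities.
vacuum pump: 89.5 − 20·log₁₀(8.3/3.5) = 89.5 − 7.50 = 82.00 dB.
exhaust stack: 78.1 − 20·log₁₀(17.7/3.5) = 78.1 − 14.08 = 64.02 dB.
pump: 73.6 − 20·log₁₀(38.1/3.5) = 73.6 − 20.74 = 52.86 dB.
Σ 10^(L/10) = 1.612e+08 → L_total = 10·log₁₀(1.612e+08) = 82.07 dB.

82.1 dB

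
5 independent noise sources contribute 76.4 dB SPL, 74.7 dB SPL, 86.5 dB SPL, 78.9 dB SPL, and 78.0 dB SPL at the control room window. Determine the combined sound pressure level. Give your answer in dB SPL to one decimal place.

Incoherent sources combine by intensity addition: L_total = 10·log₁₀(Σ 10^(L_i/10)).
Σ 10^(L/10) = 10^(76.4/10) + 10^(74.7/10) + 10^(86.5/10) + 10^(78.9/10) + 10^(78.0/10) = 6.606e+08.
L_total = 10·log₁₀(6.606e+08) = 88.20 dB SPL.

88.2 dB SPL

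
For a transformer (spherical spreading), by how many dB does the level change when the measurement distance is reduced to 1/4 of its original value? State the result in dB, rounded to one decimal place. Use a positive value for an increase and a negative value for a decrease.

+12.0 dB

Point-source spreading: ΔL = −20·log₁₀(r₂/r₁).
ΔL = −20·log₁₀(0.25) = +12.04 dB.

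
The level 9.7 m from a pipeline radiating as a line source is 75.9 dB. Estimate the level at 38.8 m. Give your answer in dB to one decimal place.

Cylindrical spreading from a line source gives a 10·log₁₀(r₂/r₁) drop.
L₂ = 75.9 − 10·log₁₀(38.8/9.7) = 75.9 − 6.021 = 69.88 dB.

69.9 dB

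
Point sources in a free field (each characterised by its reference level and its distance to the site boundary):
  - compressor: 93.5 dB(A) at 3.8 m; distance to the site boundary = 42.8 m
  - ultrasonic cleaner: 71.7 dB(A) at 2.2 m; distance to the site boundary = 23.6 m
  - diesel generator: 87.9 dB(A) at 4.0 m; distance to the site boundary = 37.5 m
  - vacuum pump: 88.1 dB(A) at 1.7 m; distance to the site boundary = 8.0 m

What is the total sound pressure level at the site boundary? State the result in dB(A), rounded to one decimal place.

77.3 dB(A)

First find each source's level at the receiver (point-source: −20·log₁₀(r/r_ref)), then combine on an intensity basis.
compressor: 93.5 − 20·log₁₀(42.8/3.8) = 93.5 − 21.03 = 72.47 dB(A).
ultrasonic cleaner: 71.7 − 20·log₁₀(23.6/2.2) = 71.7 − 20.61 = 51.09 dB(A).
diesel generator: 87.9 − 20·log₁₀(37.5/4.0) = 87.9 − 19.44 = 68.46 dB(A).
vacuum pump: 88.1 − 20·log₁₀(8.0/1.7) = 88.1 − 13.45 = 74.65 dB(A).
Σ 10^(L/10) = 5.395e+07 → L_total = 10·log₁₀(5.395e+07) = 77.32 dB(A).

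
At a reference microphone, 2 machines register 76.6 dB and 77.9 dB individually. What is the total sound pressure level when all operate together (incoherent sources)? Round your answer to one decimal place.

80.3 dB

Incoherent sources combine by intensity addition: L_total = 10·log₁₀(Σ 10^(L_i/10)).
Σ 10^(L/10) = 10^(76.6/10) + 10^(77.9/10) = 1.074e+08.
L_total = 10·log₁₀(1.074e+08) = 80.31 dB.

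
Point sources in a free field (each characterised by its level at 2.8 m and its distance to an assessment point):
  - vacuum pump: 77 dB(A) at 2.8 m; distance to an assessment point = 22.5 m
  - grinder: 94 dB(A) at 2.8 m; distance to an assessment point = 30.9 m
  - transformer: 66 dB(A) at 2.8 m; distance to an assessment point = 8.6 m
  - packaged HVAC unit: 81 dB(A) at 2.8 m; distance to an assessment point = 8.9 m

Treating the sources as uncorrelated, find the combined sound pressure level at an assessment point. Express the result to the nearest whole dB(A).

75 dB(A)

First find each source's level at the receiver (point-source: −20·log₁₀(r/r_ref)), then combine on an intensity basis.
vacuum pump: 77 − 20·log₁₀(22.5/2.8) = 77 − 18.10 = 58.90 dB(A).
grinder: 94 − 20·log₁₀(30.9/2.8) = 94 − 20.86 = 73.14 dB(A).
transformer: 66 − 20·log₁₀(8.6/2.8) = 66 − 9.75 = 56.25 dB(A).
packaged HVAC unit: 81 − 20·log₁₀(8.9/2.8) = 81 − 10.04 = 70.96 dB(A).
Σ 10^(L/10) = 3.428e+07 → L_total = 10·log₁₀(3.428e+07) = 75.35 dB(A).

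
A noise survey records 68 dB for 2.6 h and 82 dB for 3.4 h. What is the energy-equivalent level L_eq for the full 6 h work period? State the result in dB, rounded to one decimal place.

79.7 dB

The energy average is taken in the linear domain: L_eq = 10·log₁₀[(Σ tᵢ·10^(Lᵢ/10))/T], T = 6 h.
Σ tᵢ·10^(Lᵢ/10) = 2.6·10^(68/10) + 3.4·10^(82/10) = 5.553e+08.
L_eq = 10·log₁₀(5.553e+08/6) = 79.66 dB.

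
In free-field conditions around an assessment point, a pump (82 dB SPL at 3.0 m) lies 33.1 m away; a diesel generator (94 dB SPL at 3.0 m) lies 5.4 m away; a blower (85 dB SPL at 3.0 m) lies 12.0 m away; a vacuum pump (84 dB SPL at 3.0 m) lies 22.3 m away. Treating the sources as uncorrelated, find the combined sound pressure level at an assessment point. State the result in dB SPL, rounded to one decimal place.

89.0 dB SPL

Propagate each source to the receiver with L = L_ref − 20·log₁₀(r/r_ref), then add intensities.
pump: 82 − 20·log₁₀(33.1/3.0) = 82 − 20.85 = 61.15 dB SPL.
diesel generator: 94 − 20·log₁₀(5.4/3.0) = 94 − 5.11 = 88.89 dB SPL.
blower: 85 − 20·log₁₀(12.0/3.0) = 85 − 12.04 = 72.96 dB SPL.
vacuum pump: 84 − 20·log₁₀(22.3/3.0) = 84 − 17.42 = 66.58 dB SPL.
Σ 10^(L/10) = 8.009e+08 → L_total = 10·log₁₀(8.009e+08) = 89.04 dB SPL.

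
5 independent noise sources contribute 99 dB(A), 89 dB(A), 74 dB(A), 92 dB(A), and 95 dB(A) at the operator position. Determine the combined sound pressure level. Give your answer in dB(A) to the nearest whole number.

For uncorrelated sources the intensities add, so convert each level to linear form, sum, and take 10·log₁₀ of the total.
Σ 10^(L/10) = 10^(99/10) + 10^(89/10) + 10^(74/10) + 10^(92/10) + 10^(95/10) = 1.351e+10.
L_total = 10·log₁₀(1.351e+10) = 101.31 dB(A).

101 dB(A)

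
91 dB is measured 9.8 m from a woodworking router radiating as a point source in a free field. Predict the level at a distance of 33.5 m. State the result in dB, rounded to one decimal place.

For a point source, L₂ = L₁ − 20·log₁₀(r₂/r₁).
L₂ = 91 − 20·log₁₀(33.5/9.8) = 91 − 10.676 = 80.32 dB.

80.3 dB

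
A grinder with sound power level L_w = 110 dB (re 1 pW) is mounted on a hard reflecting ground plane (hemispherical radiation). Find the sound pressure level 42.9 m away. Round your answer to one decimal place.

The power spreads over a hemisphere of area 2π·r², so L_p = L_w − 10·log₁₀(2π·r²).
2π·r² = 1.156e+04 m², 10·log₁₀ of that is 40.631 dB.
L_p = 110 − 40.631 = 69.37 dB.

69.4 dB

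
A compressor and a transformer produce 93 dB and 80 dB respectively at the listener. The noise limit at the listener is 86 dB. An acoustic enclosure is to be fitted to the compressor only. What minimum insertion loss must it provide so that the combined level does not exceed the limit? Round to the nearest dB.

Everything except the compressor sums to 10^(80/10) = 1.000e+08 in linear terms, 80.00 dB.
The limit corresponds to 10^(86/10) = 3.981e+08; subtracting the fixed part leaves 2.981e+08 for the compressor, i.e. 84.74 dB.
So the compressor must be reduced from 93 to 84.74 dB: IL = 8.26 dB.

8 dB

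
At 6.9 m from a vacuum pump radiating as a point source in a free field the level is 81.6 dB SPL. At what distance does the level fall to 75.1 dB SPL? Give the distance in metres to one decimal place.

The 6.5 dB drop corresponds to a distance ratio of 10^(6.5/20) for a point source.
r₂ = 6.9·10^((81.6−75.1)/20) = 6.9·10^(6.5/20) = 14.58 m.

14.6 m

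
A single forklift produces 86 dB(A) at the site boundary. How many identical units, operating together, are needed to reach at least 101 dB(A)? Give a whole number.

Need L₁ + 10·log₁₀ N ≥ 101, i.e. log₁₀ N ≥ 1.50.
N ≥ 10^(15.0/10) = 31.623, so N = 32.

32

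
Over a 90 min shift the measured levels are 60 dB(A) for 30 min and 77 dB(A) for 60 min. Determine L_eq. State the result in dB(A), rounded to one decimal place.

75.3 dB(A)

Weight each interval's intensity by its duration and average over T = 90 min:
Σ tᵢ·10^(Lᵢ/10) = 30·10^(60/10) + 60·10^(77/10) = 3.037e+09.
L_eq = 10·log₁₀(3.037e+09/90) = 75.28 dB(A).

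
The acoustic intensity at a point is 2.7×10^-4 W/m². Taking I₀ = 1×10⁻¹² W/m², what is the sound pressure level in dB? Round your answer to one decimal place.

84.3 dB

Dividing by I₀ shifts the exponent by 12: I/I₀ = 2.7×10^8.
L = 10·(0.4314 + 8) = 84.31 dB.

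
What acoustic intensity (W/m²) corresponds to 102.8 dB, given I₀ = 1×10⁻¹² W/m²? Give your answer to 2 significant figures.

0.019 W/m²

I/I₀ = 10^(102.8/10) = 1.905e+10, so I = 1.905e+10 × 10⁻¹² W/m².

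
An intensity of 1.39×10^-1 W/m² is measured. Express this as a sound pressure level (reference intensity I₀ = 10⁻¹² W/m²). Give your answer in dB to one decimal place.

111.4 dB

Dividing by I₀ shifts the exponent by 12: I/I₀ = 1.39×10^11.
L = 10·(0.1430 + 11) = 111.43 dB.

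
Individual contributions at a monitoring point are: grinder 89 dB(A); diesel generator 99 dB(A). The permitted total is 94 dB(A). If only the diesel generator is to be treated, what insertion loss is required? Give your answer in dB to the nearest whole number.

7 dB

Fixed contribution from the other source: Σ 10^(L/10) = 10^(89/10) = 7.943e+08 (89.00 dB(A)).
The limit corresponds to 10^(94/10) = 2.512e+09; subtracting the fixed part leaves 1.718e+09 for the diesel generator, i.e. 92.35 dB(A).
So the diesel generator must be reduced from 99 to 92.35 dB(A): IL = 6.65 dB.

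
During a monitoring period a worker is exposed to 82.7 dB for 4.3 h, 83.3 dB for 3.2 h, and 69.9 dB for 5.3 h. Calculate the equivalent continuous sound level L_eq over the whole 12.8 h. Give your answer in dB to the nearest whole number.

81 dB

Weight each interval's intensity by its duration and average over T = 12.8 h:
Σ tᵢ·10^(Lᵢ/10) = 4.3·10^(82.7/10) + 3.2·10^(83.3/10) + 5.3·10^(69.9/10) = 1.537e+09.
L_eq = 10·log₁₀(1.537e+09/12.8) = 80.79 dB.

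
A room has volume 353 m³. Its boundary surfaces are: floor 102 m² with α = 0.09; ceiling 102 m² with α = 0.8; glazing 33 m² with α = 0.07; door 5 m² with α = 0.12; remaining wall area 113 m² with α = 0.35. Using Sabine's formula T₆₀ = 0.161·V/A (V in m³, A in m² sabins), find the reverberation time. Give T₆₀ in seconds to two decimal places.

Total absorption A = 102·0.09 + 102·0.8 + 33·0.07 + 5·0.12 + 113·0.35 = 133.24 m² sabins.
T₆₀ = 0.161·V/A = 0.161·353/133.24 = 0.427 s.

0.43 s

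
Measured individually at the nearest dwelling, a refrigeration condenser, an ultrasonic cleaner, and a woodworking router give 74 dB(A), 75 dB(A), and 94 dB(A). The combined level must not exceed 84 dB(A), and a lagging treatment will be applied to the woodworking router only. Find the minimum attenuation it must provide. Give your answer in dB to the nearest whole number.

11 dB

Everything except the woodworking router sums to 10^(74/10) + 10^(75/10) = 5.674e+07 in linear terms, 77.54 dB(A).
The limit corresponds to 10^(84/10) = 2.512e+08; subtracting the fixed part leaves 1.944e+08 for the woodworking router, i.e. 82.89 dB(A).
So the woodworking router must be reduced from 94 to 82.89 dB(A): IL = 11.11 dB.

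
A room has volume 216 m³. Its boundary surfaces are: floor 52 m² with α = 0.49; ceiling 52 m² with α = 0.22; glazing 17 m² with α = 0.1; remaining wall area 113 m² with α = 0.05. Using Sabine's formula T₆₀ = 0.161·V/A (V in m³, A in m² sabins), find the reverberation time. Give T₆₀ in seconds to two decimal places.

Total absorption A = 52·0.49 + 52·0.22 + 17·0.1 + 113·0.05 = 44.27 m² sabins.
T₆₀ = 0.161 × 216 / 44.27 = 0.786 s.

0.79 s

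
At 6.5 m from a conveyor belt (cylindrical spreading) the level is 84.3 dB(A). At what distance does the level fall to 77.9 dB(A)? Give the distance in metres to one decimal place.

The 6.4 dB drop corresponds to a distance ratio of 10^(6.4/10) for a line source.
r₂ = 6.5·10^((84.3−77.9)/10) = 6.5·10^(6.4/10) = 28.37 m.

28.4 m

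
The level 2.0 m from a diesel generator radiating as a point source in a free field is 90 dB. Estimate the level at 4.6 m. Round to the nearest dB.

For a point source, L₂ = L₁ − 20·log₁₀(r₂/r₁).
L₂ = 90 − 20·log₁₀(4.6/2.0) = 90 − 7.235 = 82.77 dB.

83 dB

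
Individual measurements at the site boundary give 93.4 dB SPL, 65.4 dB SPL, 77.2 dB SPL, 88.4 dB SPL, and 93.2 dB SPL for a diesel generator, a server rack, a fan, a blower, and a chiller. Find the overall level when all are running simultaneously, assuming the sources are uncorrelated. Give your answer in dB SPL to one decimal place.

97.0 dB SPL

Incoherent sources combine by intensity addition: L_total = 10·log₁₀(Σ 10^(L_i/10)).
Σ 10^(L/10) = 10^(93.4/10) + 10^(65.4/10) + 10^(77.2/10) + 10^(88.4/10) + 10^(93.2/10) = 5.025e+09.
L_total = 10·log₁₀(5.025e+09) = 97.01 dB SPL.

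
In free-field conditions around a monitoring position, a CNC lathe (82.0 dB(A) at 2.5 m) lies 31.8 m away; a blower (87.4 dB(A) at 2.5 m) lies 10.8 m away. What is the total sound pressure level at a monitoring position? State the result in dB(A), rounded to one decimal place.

74.8 dB(A)

First find each source's level at the receiver (point-source: −20·log₁₀(r/r_ref)), then combine on an intensity basis.
CNC lathe: 82.0 − 20·log₁₀(31.8/2.5) = 82.0 − 22.09 = 59.91 dB(A).
blower: 87.4 − 20·log₁₀(10.8/2.5) = 87.4 − 12.71 = 74.69 dB(A).
Σ 10^(L/10) = 3.043e+07 → L_total = 10·log₁₀(3.043e+07) = 74.83 dB(A).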